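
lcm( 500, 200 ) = 1000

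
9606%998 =624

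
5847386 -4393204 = 1454182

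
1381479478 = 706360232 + 675119246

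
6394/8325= 6394/8325  =  0.77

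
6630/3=2210 = 2210.00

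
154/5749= 154/5749 = 0.03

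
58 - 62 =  - 4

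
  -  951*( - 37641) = 35796591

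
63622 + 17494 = 81116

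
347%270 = 77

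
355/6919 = 355/6919 = 0.05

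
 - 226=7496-7722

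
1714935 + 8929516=10644451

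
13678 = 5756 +7922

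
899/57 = 899/57 =15.77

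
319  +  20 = 339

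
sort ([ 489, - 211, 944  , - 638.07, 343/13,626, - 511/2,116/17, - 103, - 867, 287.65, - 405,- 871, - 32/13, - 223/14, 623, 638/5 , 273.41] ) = [ - 871, - 867, - 638.07, - 405, - 511/2, - 211,  -  103,-223/14 , - 32/13, 116/17,  343/13, 638/5, 273.41, 287.65, 489,623,626,944]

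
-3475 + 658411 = 654936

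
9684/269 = 36 = 36.00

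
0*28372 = 0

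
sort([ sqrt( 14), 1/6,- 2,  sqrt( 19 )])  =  [-2,1/6,  sqrt (14 ),sqrt( 19)] 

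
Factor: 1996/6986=2/7 = 2^1*7^(-1 ) 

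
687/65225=687/65225 = 0.01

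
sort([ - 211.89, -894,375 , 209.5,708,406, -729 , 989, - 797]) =[ - 894,- 797 , - 729, - 211.89, 209.5,  375,  406, 708, 989 ]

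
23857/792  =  23857/792  =  30.12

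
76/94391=76/94391 = 0.00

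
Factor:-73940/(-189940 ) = 3697/9497 = 3697^1 * 9497^(- 1) 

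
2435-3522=-1087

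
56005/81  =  691 +34/81=691.42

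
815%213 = 176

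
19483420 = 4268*4565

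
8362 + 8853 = 17215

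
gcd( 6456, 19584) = 24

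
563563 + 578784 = 1142347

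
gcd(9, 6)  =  3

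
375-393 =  - 18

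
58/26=2+3/13 = 2.23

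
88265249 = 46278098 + 41987151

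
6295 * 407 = 2562065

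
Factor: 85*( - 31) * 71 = -187085 = - 5^1*17^1*31^1 * 71^1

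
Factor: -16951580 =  - 2^2*5^1*383^1 * 2213^1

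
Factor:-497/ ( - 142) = 2^( - 1)*7^1 = 7/2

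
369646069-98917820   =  270728249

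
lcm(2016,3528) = 14112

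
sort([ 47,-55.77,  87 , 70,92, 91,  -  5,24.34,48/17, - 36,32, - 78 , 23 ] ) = [ - 78,-55.77, - 36, - 5 , 48/17,23,24.34,32,47,70,87,  91,92] 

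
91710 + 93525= 185235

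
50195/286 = 175+145/286 =175.51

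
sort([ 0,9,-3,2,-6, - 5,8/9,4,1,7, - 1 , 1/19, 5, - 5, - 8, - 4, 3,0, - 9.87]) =[ - 9.87 , - 8, - 6, - 5,  -  5, - 4 , - 3 ,- 1,0,0,1/19, 8/9,1,2, 3, 4,5,7,9]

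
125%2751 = 125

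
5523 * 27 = 149121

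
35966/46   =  17983/23= 781.87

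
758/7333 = 758/7333=   0.10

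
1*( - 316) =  - 316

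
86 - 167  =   - 81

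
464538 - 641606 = -177068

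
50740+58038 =108778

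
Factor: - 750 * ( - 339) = 254250 = 2^1*3^2 * 5^3 * 113^1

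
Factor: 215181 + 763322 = 978503  =  17^1*57559^1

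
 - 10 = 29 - 39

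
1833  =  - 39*( -47 ) 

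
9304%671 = 581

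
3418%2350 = 1068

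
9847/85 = 9847/85=   115.85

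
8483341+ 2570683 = 11054024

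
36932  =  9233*4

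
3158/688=1579/344  =  4.59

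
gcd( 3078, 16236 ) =18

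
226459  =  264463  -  38004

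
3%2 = 1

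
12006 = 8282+3724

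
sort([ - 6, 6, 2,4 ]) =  [ - 6, 2,4, 6 ]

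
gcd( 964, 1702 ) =2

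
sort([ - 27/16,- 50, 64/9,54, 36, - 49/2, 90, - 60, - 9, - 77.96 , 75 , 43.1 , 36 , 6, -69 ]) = [ - 77.96, - 69,- 60, - 50, - 49/2, - 9, - 27/16, 6, 64/9 , 36, 36 , 43.1, 54, 75 , 90 ] 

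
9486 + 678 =10164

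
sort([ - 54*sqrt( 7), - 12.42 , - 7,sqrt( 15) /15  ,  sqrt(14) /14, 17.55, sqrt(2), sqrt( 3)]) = [ - 54*sqrt( 7), - 12.42,-7,sqrt( 15) /15, sqrt(14 ) /14,sqrt( 2) , sqrt(3), 17.55]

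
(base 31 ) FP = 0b111101010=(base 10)490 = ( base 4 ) 13222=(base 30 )GA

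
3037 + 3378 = 6415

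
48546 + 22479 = 71025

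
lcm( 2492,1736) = 154504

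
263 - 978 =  - 715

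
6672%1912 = 936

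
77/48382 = 77/48382=0.00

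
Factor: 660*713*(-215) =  - 101174700 = -2^2 *3^1*5^2*11^1 * 23^1*31^1* 43^1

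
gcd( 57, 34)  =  1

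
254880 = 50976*5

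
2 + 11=13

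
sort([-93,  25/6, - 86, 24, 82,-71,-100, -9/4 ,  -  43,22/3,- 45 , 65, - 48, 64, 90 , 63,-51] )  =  [-100, - 93, - 86, - 71, - 51, - 48,- 45,-43,  -  9/4, 25/6,22/3, 24,63, 64,65, 82, 90]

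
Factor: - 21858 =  - 2^1* 3^1 * 3643^1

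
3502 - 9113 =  - 5611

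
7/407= 7/407 = 0.02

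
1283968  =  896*1433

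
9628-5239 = 4389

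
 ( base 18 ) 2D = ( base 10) 49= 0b110001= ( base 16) 31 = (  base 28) 1l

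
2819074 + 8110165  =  10929239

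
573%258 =57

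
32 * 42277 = 1352864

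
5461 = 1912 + 3549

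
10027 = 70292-60265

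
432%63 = 54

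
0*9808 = 0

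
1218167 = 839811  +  378356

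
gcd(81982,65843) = 1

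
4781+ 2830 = 7611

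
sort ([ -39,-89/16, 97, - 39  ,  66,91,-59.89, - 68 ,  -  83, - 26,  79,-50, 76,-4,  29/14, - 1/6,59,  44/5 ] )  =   [-83, - 68, - 59.89, - 50, - 39,-39,-26,-89/16,-4,-1/6,29/14, 44/5, 59,  66,  76, 79,91,97] 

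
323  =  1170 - 847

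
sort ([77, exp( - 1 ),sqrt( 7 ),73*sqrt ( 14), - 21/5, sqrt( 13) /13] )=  [ - 21/5, sqrt (13 ) /13,exp ( - 1 ),sqrt( 7),77,73 *sqrt( 14 )]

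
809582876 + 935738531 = 1745321407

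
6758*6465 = 43690470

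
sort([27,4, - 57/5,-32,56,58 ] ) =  [ - 32, - 57/5, 4, 27,56,  58 ] 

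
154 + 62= 216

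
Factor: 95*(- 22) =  - 2^1 * 5^1*11^1*19^1 = - 2090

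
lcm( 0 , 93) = 0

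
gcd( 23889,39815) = 7963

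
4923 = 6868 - 1945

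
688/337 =688/337 = 2.04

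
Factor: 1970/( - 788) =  - 2^( - 1 )*5^1 = - 5/2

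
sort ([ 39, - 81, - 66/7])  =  [ - 81, - 66/7,39 ] 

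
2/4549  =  2/4549 = 0.00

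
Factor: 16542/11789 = 2^1*3^2 * 919^1*11789^( - 1) 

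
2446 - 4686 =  - 2240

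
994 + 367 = 1361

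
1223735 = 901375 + 322360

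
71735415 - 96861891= - 25126476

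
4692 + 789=5481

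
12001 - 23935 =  - 11934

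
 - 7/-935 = 7/935 = 0.01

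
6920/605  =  1384/121 = 11.44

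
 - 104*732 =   -  76128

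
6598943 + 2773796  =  9372739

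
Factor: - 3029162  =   - 2^1*17^1*41^2*53^1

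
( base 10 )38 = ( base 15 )28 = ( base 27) 1B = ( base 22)1G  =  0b100110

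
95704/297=322 + 70/297 = 322.24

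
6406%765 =286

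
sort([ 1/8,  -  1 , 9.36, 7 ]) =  [ - 1 , 1/8,7, 9.36 ] 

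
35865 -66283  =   - 30418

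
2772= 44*63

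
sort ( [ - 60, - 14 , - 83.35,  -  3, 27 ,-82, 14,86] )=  [ -83.35, - 82, - 60, - 14,-3,14 , 27, 86 ]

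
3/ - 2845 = -3/2845 = -0.00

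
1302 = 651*2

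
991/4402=991/4402 = 0.23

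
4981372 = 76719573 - 71738201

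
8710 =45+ 8665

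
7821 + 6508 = 14329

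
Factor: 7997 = 11^1*727^1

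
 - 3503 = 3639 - 7142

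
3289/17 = 3289/17  =  193.47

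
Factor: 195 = 3^1*5^1*13^1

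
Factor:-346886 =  - 2^1 *23^1*7541^1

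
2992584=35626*84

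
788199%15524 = 11999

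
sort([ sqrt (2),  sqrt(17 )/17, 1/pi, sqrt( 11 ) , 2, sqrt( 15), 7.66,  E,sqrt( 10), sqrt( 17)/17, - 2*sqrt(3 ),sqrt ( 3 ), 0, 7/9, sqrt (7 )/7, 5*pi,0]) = [ - 2*sqrt(3),0, 0, sqrt(17 ) /17  ,  sqrt(17 ) /17,1/pi, sqrt( 7 )/7, 7/9, sqrt( 2 ),sqrt(3), 2, E, sqrt( 10 ), sqrt( 11 ), sqrt( 15) , 7.66, 5*pi ] 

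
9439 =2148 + 7291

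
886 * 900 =797400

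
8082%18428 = 8082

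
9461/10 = 946 + 1/10 = 946.10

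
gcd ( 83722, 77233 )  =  1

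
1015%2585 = 1015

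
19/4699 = 19/4699 =0.00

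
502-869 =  - 367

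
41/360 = 41/360 = 0.11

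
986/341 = 2 + 304/341= 2.89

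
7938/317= 7938/317 = 25.04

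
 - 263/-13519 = 263/13519=0.02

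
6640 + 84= 6724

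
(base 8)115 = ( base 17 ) 49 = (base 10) 77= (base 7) 140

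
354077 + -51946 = 302131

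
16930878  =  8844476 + 8086402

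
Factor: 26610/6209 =30/7 =2^1*3^1*5^1*7^ ( - 1 )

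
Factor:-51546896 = -2^4*223^1 * 14447^1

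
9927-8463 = 1464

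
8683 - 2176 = 6507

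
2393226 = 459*5214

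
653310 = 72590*9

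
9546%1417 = 1044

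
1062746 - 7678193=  - 6615447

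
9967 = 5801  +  4166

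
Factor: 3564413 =61^1*71^1*823^1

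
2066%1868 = 198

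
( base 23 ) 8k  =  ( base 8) 314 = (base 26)7m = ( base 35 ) 5T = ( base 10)204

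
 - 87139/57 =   -  87139/57 = -  1528.75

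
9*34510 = 310590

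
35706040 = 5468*6530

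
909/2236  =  909/2236  =  0.41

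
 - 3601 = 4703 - 8304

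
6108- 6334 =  - 226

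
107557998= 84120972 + 23437026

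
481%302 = 179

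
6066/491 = 12+174/491= 12.35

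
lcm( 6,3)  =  6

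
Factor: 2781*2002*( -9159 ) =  - 2^1  *3^4*7^1  *11^1*13^1*43^1*71^1*103^1 =- 50993300358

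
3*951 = 2853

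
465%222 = 21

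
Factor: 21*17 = 357 = 3^1 * 7^1*17^1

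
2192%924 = 344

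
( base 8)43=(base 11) 32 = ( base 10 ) 35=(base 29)16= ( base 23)1c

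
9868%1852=608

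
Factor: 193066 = 2^1*37^1*2609^1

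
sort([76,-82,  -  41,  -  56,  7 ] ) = [ - 82,-56, - 41, 7, 76]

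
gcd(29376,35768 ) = 136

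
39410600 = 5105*7720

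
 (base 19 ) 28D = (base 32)RN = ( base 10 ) 887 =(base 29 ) 11H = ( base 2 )1101110111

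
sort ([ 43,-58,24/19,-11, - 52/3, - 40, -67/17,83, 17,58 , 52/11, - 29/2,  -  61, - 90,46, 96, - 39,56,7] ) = [ - 90, - 61,  -  58, - 40, - 39,-52/3, - 29/2, -11,  -  67/17,24/19,52/11, 7, 17, 43,46,56, 58,83,96 ] 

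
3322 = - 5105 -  - 8427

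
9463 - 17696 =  -8233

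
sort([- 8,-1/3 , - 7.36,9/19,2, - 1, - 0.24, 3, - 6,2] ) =[ -8 , - 7.36, - 6,-1  , - 1/3, -0.24, 9/19,2, 2, 3]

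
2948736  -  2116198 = 832538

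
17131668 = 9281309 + 7850359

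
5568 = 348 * 16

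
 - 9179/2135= - 5 + 1496/2135=- 4.30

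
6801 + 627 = 7428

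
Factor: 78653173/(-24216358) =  - 2^( - 1)*12108179^( - 1 )*78653173^1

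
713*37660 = 26851580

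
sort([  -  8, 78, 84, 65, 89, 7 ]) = [ - 8,7,  65, 78, 84, 89]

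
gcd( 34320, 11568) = 48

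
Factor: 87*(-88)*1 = -7656 = - 2^3 * 3^1*11^1*29^1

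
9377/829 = 11+258/829 = 11.31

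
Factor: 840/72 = 3^( - 1) * 5^1* 7^1   =  35/3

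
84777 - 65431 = 19346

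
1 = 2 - 1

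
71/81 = 71/81  =  0.88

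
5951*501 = 2981451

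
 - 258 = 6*( - 43)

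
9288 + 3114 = 12402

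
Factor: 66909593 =66909593^1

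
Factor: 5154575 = 5^2*206183^1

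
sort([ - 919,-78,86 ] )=[  -  919, - 78, 86 ] 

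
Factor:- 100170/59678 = - 3^3*5^1 * 7^1*563^( - 1) = -945/563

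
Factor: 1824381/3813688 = 2^ ( - 3)*3^2*13^1 * 31^1*293^ ( - 1)*503^1*1627^( - 1)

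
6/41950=3/20975 = 0.00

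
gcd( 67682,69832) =86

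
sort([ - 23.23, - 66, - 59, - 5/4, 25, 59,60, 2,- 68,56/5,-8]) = [ - 68, - 66, - 59, - 23.23, - 8 , - 5/4 , 2,56/5, 25, 59, 60]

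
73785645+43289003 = 117074648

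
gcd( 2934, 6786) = 18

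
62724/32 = 15681/8  =  1960.12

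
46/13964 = 23/6982 = 0.00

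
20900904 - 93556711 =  - 72655807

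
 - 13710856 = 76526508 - 90237364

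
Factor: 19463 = 19463^1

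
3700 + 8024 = 11724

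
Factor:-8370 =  - 2^1*3^3*5^1 * 31^1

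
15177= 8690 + 6487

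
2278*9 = 20502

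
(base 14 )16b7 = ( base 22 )89b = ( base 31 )47k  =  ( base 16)FF1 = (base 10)4081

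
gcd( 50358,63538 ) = 2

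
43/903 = 1/21 = 0.05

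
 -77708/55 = -77708/55 =- 1412.87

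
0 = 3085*0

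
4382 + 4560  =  8942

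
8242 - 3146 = 5096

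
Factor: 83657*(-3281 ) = - 274478617 = - 7^1 *17^2 *19^1*37^1*193^1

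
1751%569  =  44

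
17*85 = 1445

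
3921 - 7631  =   - 3710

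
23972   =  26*922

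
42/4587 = 14/1529 = 0.01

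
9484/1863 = 5+169/1863=5.09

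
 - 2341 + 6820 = 4479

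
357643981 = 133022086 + 224621895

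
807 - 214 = 593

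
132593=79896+52697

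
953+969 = 1922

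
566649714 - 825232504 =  - 258582790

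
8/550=4/275= 0.01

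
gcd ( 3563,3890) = 1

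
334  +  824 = 1158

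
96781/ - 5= -19357+4/5  =  - 19356.20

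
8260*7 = 57820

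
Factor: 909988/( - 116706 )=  - 454994/58353 = - 2^1*3^ (  -  1 )*53^( - 1) *367^(  -  1)*227497^1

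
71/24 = 2 + 23/24 = 2.96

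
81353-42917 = 38436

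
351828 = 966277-614449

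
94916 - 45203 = 49713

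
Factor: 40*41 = 2^3* 5^1*41^1  =  1640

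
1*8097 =8097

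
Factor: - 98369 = - 98369^1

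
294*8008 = 2354352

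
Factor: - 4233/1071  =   - 83/21 = - 3^( - 1)*7^ ( - 1)*83^1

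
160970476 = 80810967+80159509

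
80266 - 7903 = 72363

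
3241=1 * 3241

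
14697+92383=107080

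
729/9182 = 729/9182 = 0.08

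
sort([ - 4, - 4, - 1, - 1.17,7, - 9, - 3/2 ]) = [ - 9, - 4 , - 4, - 3/2, - 1.17, - 1 , 7] 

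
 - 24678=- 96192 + 71514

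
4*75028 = 300112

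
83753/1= 83753 = 83753.00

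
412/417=412/417=0.99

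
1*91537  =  91537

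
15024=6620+8404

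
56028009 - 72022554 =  - 15994545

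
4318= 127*34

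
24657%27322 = 24657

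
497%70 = 7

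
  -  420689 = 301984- 722673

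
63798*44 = 2807112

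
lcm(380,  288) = 27360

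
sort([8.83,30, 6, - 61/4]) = [ - 61/4, 6, 8.83 , 30 ] 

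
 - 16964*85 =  - 1441940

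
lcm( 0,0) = 0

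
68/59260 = 17/14815 =0.00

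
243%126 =117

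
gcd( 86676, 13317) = 3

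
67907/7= 9701 = 9701.00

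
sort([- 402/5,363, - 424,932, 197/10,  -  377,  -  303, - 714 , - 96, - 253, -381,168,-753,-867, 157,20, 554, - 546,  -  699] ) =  [ - 867, - 753, - 714, - 699, - 546, -424, - 381,-377,-303, - 253, - 96,-402/5, 197/10, 20,157, 168, 363, 554, 932 ] 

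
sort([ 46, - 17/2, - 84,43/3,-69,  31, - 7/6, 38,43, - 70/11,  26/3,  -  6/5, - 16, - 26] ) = [ - 84, - 69, - 26, - 16, - 17/2, - 70/11, - 6/5, -7/6,  26/3 , 43/3,31, 38 , 43,46 ]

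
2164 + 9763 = 11927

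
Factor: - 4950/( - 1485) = 10/3  =  2^1*3^( - 1 )*5^1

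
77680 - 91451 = -13771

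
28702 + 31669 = 60371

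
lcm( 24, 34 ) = 408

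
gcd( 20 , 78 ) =2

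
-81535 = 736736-818271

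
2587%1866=721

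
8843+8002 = 16845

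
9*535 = 4815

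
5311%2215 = 881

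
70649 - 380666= -310017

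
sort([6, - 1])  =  [-1,6] 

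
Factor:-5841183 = - 3^1*17^1*53^1*2161^1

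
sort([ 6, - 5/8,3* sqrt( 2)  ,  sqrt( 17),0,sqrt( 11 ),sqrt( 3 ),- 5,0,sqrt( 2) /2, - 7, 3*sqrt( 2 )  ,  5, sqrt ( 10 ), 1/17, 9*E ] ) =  [ - 7,-5, - 5/8,0,0,1/17,sqrt( 2)/2, sqrt( 3) , sqrt(10),  sqrt (11 ), sqrt (17 ),3*sqrt(2 ) , 3 * sqrt( 2),  5,6, 9*E]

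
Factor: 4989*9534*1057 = 2^1 * 3^2*7^2*151^1*227^1 *1663^1 = 50276338182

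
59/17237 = 59/17237 = 0.00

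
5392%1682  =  346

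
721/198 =721/198 = 3.64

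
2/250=1/125 = 0.01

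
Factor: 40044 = 2^2*3^1*47^1*71^1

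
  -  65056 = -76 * 856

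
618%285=48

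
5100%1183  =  368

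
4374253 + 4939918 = 9314171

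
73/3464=73/3464 = 0.02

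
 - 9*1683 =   -  15147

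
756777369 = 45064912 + 711712457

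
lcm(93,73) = 6789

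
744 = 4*186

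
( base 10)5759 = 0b1011001111111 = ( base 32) 5jv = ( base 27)7O8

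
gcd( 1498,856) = 214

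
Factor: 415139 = 131^1*  3169^1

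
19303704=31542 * 612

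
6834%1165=1009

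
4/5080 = 1/1270 = 0.00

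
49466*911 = 45063526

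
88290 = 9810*9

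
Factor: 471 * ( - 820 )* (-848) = 327514560 = 2^6*3^1 * 5^1 *41^1 * 53^1*157^1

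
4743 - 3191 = 1552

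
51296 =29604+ 21692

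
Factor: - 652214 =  - 2^1*83^1*3929^1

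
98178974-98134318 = 44656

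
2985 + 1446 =4431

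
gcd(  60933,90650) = 1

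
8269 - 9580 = -1311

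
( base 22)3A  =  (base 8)114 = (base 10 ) 76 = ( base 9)84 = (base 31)2e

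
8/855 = 8/855 = 0.01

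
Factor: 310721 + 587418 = 11^1 * 81649^1 = 898139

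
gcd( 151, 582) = 1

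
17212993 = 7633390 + 9579603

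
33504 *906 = 30354624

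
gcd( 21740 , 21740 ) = 21740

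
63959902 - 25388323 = 38571579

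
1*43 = 43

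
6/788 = 3/394 = 0.01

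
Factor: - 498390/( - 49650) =16613/1655 = 5^(  -  1 )*37^1*331^( - 1) * 449^1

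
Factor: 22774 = 2^1*59^1*193^1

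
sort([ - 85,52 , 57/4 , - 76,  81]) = [ - 85 , - 76, 57/4, 52 , 81] 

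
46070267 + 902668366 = 948738633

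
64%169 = 64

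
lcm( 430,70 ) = 3010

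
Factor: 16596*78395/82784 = 325260855/20696 = 2^( - 3)*3^2*5^1*13^( - 1)*199^ ( - 1)*461^1*15679^1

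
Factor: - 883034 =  - 2^1*441517^1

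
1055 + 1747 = 2802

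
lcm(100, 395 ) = 7900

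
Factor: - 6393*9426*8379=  - 2^1*3^4 * 7^2*19^1*1571^1*2131^1  =  - 504922042422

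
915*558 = 510570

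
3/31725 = 1/10575 = 0.00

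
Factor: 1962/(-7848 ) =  - 2^( - 2) = - 1/4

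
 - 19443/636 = -31  +  91/212 = - 30.57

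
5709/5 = 5709/5 = 1141.80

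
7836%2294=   954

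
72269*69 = 4986561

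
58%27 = 4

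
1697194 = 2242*757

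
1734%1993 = 1734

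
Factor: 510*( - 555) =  - 2^1*3^2*5^2*17^1*37^1 =- 283050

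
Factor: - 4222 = -2^1*2111^1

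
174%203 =174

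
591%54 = 51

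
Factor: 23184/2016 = 23/2 = 2^( - 1)*23^1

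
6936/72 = 289/3 = 96.33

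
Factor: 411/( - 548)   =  -3/4 = - 2^( - 2)*3^1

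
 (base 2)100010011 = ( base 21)D2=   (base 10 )275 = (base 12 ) 1ab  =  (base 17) G3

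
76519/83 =921  +  76/83 = 921.92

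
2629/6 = 438 + 1/6 = 438.17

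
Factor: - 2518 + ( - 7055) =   -  3^1 * 3191^1 = -9573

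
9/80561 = 9/80561 = 0.00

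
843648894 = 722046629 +121602265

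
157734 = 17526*9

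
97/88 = 97/88 = 1.10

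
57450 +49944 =107394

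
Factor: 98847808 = 2^6*347^1 * 4451^1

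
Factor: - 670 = -2^1*5^1*67^1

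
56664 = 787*72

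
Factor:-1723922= - 2^1*599^1 * 1439^1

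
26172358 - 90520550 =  - 64348192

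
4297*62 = 266414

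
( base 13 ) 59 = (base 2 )1001010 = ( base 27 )2k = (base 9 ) 82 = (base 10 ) 74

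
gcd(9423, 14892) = 3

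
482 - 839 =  - 357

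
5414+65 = 5479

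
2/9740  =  1/4870=0.00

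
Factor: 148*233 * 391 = 13483244= 2^2 *17^1*23^1*37^1*233^1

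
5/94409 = 5/94409 = 0.00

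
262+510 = 772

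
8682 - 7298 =1384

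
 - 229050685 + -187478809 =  - 416529494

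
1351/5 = 1351/5= 270.20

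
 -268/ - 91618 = 134/45809 = 0.00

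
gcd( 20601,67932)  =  27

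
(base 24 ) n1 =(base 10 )553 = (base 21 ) 157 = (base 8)1051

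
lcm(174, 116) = 348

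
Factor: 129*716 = 92364 = 2^2 * 3^1*43^1*179^1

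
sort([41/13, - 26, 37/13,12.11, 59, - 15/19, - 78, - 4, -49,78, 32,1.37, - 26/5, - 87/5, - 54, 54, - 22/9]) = [ - 78, - 54, - 49, - 26, - 87/5, - 26/5, - 4, - 22/9,  -  15/19, 1.37, 37/13, 41/13,12.11, 32,54, 59, 78 ]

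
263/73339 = 263/73339=0.00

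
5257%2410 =437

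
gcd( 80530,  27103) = 1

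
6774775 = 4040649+2734126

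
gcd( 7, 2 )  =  1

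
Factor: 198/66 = 3^1 = 3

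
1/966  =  1/966  =  0.00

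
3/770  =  3/770 = 0.00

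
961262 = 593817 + 367445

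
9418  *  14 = 131852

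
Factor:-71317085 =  - 5^1*7^1 * 521^1 *3911^1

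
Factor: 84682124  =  2^2 * 967^1 *21893^1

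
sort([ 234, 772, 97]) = [ 97, 234,  772]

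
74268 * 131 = 9729108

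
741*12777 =9467757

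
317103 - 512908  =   - 195805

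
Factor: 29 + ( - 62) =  - 33 = - 3^1 * 11^1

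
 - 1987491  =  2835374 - 4822865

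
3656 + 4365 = 8021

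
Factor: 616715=5^1*11^1* 11213^1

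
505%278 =227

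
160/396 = 40/99 = 0.40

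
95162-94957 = 205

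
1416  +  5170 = 6586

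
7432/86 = 86 + 18/43= 86.42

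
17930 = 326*55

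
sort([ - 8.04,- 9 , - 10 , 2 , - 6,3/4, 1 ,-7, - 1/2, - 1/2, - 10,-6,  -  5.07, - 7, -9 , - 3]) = [- 10, - 10 , - 9, - 9, - 8.04, -7 , - 7,-6,-6, - 5.07, - 3 , - 1/2,  -  1/2, 3/4, 1,2] 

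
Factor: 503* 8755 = 4403765 = 5^1*17^1*103^1*503^1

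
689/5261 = 689/5261 = 0.13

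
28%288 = 28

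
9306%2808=882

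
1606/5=1606/5=321.20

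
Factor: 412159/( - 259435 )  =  -5^( - 1)*53^(-1) * 421^1 = - 421/265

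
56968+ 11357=68325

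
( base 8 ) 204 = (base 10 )132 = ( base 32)44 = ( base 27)4o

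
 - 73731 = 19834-93565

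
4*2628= 10512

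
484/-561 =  - 44/51 = -0.86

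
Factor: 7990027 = 109^1*73303^1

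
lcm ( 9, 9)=9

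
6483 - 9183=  - 2700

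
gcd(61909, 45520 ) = 1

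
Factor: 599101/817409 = 137^1 *4373^1* 817409^( - 1)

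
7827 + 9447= 17274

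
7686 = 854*9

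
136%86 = 50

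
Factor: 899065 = 5^1*179813^1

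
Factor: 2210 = 2^1*5^1 * 13^1 * 17^1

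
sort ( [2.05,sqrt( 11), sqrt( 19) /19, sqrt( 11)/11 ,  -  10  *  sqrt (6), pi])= [ -10*sqrt ( 6 ), sqrt(19 ) /19, sqrt( 11)/11, 2.05, pi,sqrt( 11 ) ]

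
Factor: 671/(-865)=-5^ ( - 1 ) * 11^1 * 61^1 * 173^( - 1 )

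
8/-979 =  - 1 + 971/979= -0.01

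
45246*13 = 588198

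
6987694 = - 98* ( - 71303 ) 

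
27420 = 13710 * 2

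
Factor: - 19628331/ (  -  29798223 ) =6542777/9932741=7^(-2)*13^( - 1) * 29^1*31^( - 1 )*503^( - 1)*225613^1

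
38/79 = 38/79  =  0.48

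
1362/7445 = 1362/7445 = 0.18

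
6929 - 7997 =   -  1068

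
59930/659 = 59930/659= 90.94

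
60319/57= 60319/57 = 1058.23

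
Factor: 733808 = 2^4*45863^1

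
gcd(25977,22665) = 3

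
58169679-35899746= 22269933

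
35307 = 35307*1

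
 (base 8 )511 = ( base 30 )at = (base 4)11021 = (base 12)235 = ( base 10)329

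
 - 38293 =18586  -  56879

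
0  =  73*0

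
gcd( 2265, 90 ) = 15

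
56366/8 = 7045 + 3/4 =7045.75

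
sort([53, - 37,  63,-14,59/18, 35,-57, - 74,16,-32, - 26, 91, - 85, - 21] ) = [ - 85, - 74, - 57, - 37, - 32, - 26,-21, - 14,59/18,16,35,53,63,91] 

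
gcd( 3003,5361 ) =3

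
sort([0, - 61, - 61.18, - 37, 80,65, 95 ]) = [-61.18, - 61,-37, 0, 65, 80, 95 ]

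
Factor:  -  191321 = -13^1*14717^1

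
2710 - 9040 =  - 6330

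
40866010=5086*8035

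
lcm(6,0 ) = 0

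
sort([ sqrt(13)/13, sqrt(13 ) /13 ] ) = [sqrt(13)/13,sqrt(13 ) /13]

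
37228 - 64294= - 27066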